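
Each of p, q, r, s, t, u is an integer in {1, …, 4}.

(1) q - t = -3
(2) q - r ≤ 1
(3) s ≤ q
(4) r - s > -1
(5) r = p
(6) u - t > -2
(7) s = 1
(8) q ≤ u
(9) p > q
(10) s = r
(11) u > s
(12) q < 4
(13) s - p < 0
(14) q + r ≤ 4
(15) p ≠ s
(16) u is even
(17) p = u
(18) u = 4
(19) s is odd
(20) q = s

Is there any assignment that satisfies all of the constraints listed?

Constraint 7 fixes s = 1 and constraint 18 fixes u = 4. Constraints 5, 10, and 17 give s = r = p = u, so s = u. But 1 ≠ 4 — contradiction.

Unsatisfiable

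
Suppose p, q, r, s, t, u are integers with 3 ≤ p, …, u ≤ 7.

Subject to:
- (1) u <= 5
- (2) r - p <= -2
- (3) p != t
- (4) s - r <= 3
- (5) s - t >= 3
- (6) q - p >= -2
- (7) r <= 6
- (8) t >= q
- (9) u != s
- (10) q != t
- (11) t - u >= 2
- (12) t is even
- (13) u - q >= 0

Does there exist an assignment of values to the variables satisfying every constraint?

Constraints 2, 4, 5, 6, 11, and 13 give r − s ≥ -3, s − t ≥ 3, t − u ≥ 2, u − q ≥ 0, q − p ≥ -2, p − r ≥ 2.
Adding all 6 inequalities: the left sides telescope to 0, and the right sides sum to (-3) + 3 + 2 + 0 + (-2) + 2 = 2. So 0 ≥ 2, which is false.

Unsatisfiable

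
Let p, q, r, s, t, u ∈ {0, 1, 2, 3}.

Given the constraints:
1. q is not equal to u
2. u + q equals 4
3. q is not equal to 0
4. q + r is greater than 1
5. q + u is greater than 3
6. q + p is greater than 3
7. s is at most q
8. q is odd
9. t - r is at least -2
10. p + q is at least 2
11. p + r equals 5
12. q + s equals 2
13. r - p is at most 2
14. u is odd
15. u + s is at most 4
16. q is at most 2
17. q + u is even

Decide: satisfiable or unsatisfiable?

The assignment p = 3, q = 1, r = 2, s = 1, t = 3, u = 3 works:
  constraint 2 holds since u + q = 4.
  constraint 4 holds since q + r = 3.
The rest check out directly.

Satisfiable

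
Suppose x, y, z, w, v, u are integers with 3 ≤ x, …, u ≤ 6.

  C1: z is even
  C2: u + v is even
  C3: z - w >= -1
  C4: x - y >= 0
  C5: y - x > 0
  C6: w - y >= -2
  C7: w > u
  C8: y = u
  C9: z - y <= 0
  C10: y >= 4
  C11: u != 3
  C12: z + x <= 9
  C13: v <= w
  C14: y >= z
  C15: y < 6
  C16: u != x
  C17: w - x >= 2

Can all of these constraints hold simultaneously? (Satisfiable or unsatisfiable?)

Unsatisfiable

Constraints 3, 4, 9, and 17 give x − y ≥ 0, y − z ≥ 0, z − w ≥ -1, w − x ≥ 2.
Adding all 4 inequalities: the left sides telescope to 0, and the right sides sum to 0 + 0 + (-1) + 2 = 1. So 0 ≥ 1, which is false.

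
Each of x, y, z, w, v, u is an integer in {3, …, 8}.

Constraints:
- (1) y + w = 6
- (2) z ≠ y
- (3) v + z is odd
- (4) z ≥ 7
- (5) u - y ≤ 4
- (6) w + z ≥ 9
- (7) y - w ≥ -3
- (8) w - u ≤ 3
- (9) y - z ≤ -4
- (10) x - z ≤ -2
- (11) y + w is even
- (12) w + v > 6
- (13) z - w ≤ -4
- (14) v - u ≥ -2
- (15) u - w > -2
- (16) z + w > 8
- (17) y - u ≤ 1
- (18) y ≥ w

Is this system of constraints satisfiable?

Constraints 5, 8, 9, and 13 give u − w ≥ -3, w − z ≥ 4, z − y ≥ 4, y − u ≥ -4.
Adding all 4 inequalities: the left sides telescope to 0, and the right sides sum to (-3) + 4 + 4 + (-4) = 1. So 0 ≥ 1, which is false.

Unsatisfiable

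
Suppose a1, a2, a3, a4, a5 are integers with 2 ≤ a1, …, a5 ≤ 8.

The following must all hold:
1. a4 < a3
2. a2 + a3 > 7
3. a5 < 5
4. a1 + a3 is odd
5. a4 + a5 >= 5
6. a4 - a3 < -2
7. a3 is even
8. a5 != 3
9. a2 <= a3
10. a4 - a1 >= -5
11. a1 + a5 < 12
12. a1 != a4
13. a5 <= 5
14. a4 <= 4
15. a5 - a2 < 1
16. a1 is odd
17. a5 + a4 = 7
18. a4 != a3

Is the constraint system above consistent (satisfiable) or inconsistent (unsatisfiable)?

Satisfiable

One satisfying assignment is a1 = 7, a2 = 4, a3 = 6, a4 = 3, a5 = 4.
For the less obvious constraints — constraint 2: a2 + a3 = 10; constraint 5: a4 + a5 = 7 — and the others hold by inspection.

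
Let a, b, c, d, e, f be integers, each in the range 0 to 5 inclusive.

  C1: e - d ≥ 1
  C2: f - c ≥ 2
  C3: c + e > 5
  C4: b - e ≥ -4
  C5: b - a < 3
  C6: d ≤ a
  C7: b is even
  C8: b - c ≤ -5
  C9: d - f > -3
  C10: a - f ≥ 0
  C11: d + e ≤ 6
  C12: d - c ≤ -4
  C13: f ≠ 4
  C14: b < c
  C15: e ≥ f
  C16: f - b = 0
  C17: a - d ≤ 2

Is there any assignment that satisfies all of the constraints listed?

Constraints 1, 2, 4, 8, 10, and 17 give b − e ≥ -4, e − d ≥ 1, d − a ≥ -2, a − f ≥ 0, f − c ≥ 2, c − b ≥ 5.
Adding all 6 inequalities: the left sides telescope to 0, and the right sides sum to (-4) + 1 + (-2) + 0 + 2 + 5 = 2. So 0 ≥ 2, which is false.

Unsatisfiable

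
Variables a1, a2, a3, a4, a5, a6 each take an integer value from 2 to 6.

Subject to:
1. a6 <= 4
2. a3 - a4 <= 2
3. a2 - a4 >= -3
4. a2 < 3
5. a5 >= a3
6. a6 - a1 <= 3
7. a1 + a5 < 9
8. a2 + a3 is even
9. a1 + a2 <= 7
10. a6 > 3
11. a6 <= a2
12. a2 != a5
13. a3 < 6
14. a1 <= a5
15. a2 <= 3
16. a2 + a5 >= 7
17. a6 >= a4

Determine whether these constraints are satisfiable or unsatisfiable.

From constraint 10: a6 ≥ 4. From constraints 11 and 15: a6 ≤ a2 and a2 ≤ 3, so a6 ≤ 3. But 3 < 4, so no value of a6 works.

Unsatisfiable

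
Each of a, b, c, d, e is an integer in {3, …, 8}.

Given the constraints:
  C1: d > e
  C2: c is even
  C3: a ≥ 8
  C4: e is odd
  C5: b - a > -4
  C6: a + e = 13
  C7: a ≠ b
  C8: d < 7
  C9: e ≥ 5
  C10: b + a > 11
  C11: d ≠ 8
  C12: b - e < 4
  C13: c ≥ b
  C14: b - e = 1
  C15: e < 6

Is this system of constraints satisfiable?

Take a = 8, b = 6, c = 8, d = 6, e = 5. Then constraint 5: b - a = -2; constraint 6: a + e = 13, and every other listed constraint is also met.

Satisfiable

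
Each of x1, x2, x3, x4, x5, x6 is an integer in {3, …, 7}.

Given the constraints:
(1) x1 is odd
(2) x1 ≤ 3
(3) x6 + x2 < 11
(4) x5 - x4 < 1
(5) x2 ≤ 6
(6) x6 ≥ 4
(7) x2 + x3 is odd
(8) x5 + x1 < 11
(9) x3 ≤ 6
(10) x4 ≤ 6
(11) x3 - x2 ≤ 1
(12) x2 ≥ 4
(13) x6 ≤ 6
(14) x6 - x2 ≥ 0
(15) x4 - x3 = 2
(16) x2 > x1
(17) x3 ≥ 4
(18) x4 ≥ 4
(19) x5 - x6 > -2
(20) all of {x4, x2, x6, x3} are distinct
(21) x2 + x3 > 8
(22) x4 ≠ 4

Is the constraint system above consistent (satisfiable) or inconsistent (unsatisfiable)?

Unsatisfiable

Constraints 5, 6, 9, 10, 12, 13, 17, and 18 confine each of x4, x2, x6, x3 to the 3 values {4, …, 6}.
Constraint 20 requires all 4 of them to be distinct, but only 3 values are available — impossible by the pigeonhole principle.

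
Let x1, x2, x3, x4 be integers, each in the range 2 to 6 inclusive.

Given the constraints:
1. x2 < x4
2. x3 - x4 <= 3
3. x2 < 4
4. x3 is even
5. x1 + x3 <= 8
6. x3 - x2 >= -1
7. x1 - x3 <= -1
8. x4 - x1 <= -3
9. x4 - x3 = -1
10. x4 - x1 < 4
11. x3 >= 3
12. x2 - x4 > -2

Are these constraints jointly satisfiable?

Constraints 2, 7, and 8 give x4 − x3 ≥ -3, x3 − x1 ≥ 1, x1 − x4 ≥ 3.
Adding all 3 inequalities: the left sides telescope to 0, and the right sides sum to (-3) + 1 + 3 = 1. So 0 ≥ 1, which is false.

Unsatisfiable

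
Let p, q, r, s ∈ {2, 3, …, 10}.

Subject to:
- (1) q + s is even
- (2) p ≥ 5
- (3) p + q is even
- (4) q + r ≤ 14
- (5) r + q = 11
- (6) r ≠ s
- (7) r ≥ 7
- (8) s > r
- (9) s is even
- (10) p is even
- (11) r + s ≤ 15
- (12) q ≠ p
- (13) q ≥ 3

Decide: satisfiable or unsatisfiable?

Try p = 8, q = 4, r = 7, s = 8.
Check constraint 4: q + r = 11; constraint 5: r + q = 11. The remaining constraints are straightforward to verify.

Satisfiable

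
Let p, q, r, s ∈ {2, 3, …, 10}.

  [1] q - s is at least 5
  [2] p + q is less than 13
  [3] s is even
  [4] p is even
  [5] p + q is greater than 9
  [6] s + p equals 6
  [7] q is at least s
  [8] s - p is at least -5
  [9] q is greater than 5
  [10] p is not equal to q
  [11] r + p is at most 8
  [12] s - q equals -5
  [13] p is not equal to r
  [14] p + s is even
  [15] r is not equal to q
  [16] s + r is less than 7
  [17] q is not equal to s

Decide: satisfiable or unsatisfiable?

Satisfiable

The assignment p = 4, q = 7, r = 2, s = 2 works:
  constraint 1 holds since q - s = 5.
  constraint 2 holds since p + q = 11.
The rest check out directly.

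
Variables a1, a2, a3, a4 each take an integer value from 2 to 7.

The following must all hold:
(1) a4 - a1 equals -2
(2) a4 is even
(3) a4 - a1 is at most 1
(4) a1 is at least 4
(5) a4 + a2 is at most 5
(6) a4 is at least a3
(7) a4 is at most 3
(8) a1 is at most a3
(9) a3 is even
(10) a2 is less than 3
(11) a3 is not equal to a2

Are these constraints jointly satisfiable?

From constraints 4 and 8: a3 ≥ a1 and a1 ≥ 4, so a3 ≥ 4. From constraints 6 and 7: a3 ≤ a4 and a4 ≤ 3, so a3 ≤ 3. But 3 < 4, so no value of a3 works.

Unsatisfiable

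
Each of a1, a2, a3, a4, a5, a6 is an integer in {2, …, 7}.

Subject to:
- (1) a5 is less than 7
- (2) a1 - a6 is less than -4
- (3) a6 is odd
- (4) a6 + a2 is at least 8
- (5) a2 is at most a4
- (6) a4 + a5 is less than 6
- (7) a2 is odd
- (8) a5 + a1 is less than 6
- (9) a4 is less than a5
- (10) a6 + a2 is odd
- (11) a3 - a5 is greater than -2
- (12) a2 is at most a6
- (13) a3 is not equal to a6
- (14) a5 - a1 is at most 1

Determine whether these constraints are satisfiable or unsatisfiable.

Constraint 3 makes a6 odd and constraint 7 makes a2 odd, so a6 + a2 must be even. Constraint 10 says a6 + a2 is odd — contradiction.

Unsatisfiable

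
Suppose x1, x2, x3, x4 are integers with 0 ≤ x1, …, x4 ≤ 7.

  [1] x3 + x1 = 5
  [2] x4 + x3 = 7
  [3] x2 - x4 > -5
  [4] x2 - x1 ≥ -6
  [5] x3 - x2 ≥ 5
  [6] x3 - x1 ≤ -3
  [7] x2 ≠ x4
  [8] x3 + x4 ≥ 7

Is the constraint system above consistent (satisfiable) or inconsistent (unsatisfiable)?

Constraints 4, 5, and 6 give x3 − x2 ≥ 5, x2 − x1 ≥ -6, x1 − x3 ≥ 3.
Adding all 3 inequalities: the left sides telescope to 0, and the right sides sum to 5 + (-6) + 3 = 2. So 0 ≥ 2, which is false.

Unsatisfiable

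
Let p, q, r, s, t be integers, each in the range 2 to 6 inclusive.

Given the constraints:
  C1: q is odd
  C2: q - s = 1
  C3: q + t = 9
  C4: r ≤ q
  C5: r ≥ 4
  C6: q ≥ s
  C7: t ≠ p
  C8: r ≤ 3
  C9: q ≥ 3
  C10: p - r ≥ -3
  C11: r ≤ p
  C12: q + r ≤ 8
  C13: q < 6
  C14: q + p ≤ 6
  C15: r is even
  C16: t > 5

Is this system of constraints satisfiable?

Unsatisfiable

From constraint 9: q ≥ 3. From constraints 5 and 11: p ≥ r ≥ 4. Hence q + p ≥ 7. But constraint 14 requires q + p ≤ 6, and 6 < 7. Contradiction.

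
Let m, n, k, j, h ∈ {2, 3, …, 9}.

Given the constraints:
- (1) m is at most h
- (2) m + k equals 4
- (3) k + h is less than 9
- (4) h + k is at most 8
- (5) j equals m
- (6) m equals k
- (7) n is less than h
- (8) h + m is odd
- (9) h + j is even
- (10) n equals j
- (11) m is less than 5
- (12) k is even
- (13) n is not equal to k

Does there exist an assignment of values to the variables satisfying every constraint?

From constraints 5, 6, and 10, n = j = m = k, so n = k. But constraint 13 says n ≠ k. Contradiction.

Unsatisfiable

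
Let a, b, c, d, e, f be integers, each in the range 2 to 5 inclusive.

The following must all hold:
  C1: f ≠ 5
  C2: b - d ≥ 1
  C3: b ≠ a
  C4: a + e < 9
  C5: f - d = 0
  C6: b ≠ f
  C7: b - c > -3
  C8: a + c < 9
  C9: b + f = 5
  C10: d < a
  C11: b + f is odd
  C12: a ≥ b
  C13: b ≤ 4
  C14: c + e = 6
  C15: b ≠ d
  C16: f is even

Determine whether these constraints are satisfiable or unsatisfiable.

One satisfying assignment is a = 5, b = 3, c = 3, d = 2, e = 3, f = 2.
For the less obvious constraints — constraint 2: b - d = 1; constraint 4: a + e = 8; constraint 5: f - d = 0 — and the others hold by inspection.

Satisfiable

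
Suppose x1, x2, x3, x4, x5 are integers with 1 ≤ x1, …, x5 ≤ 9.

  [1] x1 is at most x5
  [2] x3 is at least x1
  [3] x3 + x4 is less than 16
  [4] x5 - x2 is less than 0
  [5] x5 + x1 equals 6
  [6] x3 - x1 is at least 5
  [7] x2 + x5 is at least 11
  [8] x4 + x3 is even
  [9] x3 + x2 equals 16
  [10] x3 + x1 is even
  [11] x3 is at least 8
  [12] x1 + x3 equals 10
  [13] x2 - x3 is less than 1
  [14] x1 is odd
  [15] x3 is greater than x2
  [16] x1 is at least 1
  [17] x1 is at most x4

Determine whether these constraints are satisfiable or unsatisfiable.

The assignment x1 = 1, x2 = 7, x3 = 9, x4 = 5, x5 = 5 works:
  constraint 3 holds since x3 + x4 = 14.
  constraint 4 holds since x5 - x2 = -2.
  constraint 5 holds since x5 + x1 = 6.
The rest check out directly.

Satisfiable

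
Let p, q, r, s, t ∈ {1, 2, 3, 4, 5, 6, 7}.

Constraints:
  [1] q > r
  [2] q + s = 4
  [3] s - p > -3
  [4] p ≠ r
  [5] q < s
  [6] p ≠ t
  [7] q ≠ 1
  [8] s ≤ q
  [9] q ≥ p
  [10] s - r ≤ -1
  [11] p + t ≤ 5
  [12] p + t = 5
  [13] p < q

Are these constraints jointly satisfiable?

Constraints 1, 5, and 10 give s < r, r < q, q < s. Chaining: s < r < q < s, which forces s < s — impossible.

Unsatisfiable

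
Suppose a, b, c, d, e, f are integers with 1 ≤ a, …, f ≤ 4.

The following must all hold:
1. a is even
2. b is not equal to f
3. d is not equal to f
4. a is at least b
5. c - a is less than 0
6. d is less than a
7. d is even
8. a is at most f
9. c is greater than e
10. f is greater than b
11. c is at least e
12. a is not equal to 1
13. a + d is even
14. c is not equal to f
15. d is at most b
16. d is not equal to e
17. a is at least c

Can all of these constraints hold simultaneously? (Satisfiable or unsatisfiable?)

Satisfiable

Setting (a, b, c, d, e, f) = (4, 3, 2, 2, 1, 4) satisfies everything: constraint 1: a = 4 is even; constraint 5: c - a = -2; constraint 7: d = 2 is even, and the others follow.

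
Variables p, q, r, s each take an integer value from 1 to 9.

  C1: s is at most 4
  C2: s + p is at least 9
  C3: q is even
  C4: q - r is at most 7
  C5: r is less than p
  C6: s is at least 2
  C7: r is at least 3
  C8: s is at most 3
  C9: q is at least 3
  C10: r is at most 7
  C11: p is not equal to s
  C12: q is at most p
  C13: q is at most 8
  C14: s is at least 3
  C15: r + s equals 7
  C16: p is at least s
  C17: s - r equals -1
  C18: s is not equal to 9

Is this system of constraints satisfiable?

One satisfying assignment is p = 9, q = 8, r = 4, s = 3.
For the less obvious constraints — constraint 2: s + p = 12; constraint 4: q - r = 4 — and the others hold by inspection.

Satisfiable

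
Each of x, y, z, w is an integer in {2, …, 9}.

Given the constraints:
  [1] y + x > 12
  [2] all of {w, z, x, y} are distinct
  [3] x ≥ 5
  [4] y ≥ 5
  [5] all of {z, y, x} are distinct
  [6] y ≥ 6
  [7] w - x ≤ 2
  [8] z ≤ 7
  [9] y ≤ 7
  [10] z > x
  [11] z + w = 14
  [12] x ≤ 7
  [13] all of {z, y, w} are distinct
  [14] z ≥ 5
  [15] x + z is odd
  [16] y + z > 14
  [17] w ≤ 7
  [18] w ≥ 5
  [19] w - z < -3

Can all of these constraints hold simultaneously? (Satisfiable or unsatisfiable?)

Unsatisfiable

Constraints 3, 4, 8, 9, 12, 14, 17, and 18 confine each of w, z, x, y to the 3 values {5, …, 7}.
Constraint 2 requires all 4 of them to be distinct, but only 3 values are available — impossible by the pigeonhole principle.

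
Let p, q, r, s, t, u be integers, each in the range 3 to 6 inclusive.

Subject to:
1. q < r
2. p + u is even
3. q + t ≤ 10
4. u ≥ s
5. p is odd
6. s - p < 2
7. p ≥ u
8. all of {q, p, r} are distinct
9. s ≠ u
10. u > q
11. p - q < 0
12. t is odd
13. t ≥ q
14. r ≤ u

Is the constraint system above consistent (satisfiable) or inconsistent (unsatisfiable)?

Constraints 1, 7, 11, and 14 give u ≤ p, p < q, q < r, r ≤ u. Chaining: u ≤ p < q < r ≤ u, which forces u < u — impossible.

Unsatisfiable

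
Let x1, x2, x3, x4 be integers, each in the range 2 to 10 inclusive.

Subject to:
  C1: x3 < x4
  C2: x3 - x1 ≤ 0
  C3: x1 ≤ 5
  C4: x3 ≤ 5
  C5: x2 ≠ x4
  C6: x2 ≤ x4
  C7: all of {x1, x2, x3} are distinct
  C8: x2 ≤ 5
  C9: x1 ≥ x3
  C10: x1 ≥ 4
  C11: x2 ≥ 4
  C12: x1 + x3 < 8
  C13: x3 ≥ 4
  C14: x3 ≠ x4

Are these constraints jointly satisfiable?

Unsatisfiable

Constraints 3, 4, 8, 10, 11, and 13 confine each of x1, x2, x3 to the 2 values {4, 5}.
Constraint 7 requires all 3 of them to be distinct, but only 2 values are available — impossible by the pigeonhole principle.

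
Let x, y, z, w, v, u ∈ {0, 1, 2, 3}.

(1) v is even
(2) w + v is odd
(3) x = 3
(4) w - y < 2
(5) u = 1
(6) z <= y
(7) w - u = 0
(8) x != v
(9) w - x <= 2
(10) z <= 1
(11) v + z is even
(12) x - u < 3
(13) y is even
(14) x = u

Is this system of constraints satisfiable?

Constraint 3 fixes x = 3 and constraint 5 fixes u = 1, but constraint 14 requires x = u. Since 3 ≠ 1, contradiction.

Unsatisfiable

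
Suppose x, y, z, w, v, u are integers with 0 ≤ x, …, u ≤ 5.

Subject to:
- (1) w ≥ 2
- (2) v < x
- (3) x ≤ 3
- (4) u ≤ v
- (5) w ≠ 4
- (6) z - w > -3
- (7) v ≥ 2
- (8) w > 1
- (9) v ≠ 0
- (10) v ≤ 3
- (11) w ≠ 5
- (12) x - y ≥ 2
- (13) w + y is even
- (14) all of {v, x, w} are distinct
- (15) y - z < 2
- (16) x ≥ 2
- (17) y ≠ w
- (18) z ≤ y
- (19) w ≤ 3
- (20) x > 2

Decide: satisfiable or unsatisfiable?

Unsatisfiable

Constraints 1, 3, 7, 10, 16, and 19 confine each of v, x, w to the 2 values {2, 3}.
Constraint 14 requires all 3 of them to be distinct, but only 2 values are available — impossible by the pigeonhole principle.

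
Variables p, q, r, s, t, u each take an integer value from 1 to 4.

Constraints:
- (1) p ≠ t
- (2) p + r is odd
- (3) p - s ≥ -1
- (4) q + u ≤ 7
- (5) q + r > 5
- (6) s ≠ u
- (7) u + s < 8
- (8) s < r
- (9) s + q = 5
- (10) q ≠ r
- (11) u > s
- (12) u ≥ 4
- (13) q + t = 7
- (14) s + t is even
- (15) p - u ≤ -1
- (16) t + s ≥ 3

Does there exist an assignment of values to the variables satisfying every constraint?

Satisfiable

Try p = 3, q = 3, r = 4, s = 2, t = 4, u = 4.
Check constraint 3: p - s = 1; constraint 4: q + u = 7. The remaining constraints are straightforward to verify.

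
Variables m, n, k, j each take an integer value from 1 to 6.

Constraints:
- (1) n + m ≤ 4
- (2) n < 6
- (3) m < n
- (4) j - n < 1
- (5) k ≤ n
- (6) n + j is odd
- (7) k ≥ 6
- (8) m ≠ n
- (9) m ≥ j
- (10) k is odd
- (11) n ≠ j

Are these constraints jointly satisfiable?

From constraints 5 and 7: n ≥ k and k ≥ 6, so n ≥ 6. From constraint 2: n ≤ 5. But 5 < 6, so no value of n works.

Unsatisfiable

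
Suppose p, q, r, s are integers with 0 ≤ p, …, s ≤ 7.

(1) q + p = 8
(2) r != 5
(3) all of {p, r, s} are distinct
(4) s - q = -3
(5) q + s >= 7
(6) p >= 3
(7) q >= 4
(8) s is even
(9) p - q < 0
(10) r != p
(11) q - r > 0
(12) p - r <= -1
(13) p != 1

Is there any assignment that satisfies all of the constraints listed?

Take p = 3, q = 5, r = 4, s = 2. Then constraint 1: q + p = 8; constraint 4: s - q = -3, and every other listed constraint is also met.

Satisfiable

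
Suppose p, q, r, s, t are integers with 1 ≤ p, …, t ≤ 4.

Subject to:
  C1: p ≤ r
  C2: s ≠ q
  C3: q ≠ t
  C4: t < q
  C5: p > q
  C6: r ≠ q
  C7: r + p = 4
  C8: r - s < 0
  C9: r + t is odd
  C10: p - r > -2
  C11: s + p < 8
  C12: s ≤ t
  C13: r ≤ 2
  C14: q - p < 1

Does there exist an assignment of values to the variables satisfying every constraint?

Unsatisfiable

Constraints 1, 4, 5, 8, and 12 give p ≤ r, r < s, s ≤ t, t < q, q < p. Chaining: p ≤ r < s ≤ t < q < p, which forces p < p — impossible.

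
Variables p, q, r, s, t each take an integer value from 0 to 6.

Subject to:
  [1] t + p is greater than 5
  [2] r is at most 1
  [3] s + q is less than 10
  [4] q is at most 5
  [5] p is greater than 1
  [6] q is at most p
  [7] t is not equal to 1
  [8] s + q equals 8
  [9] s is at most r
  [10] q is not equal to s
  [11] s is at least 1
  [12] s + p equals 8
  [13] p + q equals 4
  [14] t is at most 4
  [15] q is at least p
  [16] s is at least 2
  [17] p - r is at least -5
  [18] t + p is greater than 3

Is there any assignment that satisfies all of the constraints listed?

From constraints 2 and 9: s ≤ r ≤ 1. From constraints 4 and 15: p ≤ q ≤ 5. Hence s + p ≤ 6. But constraint 12 requires s + p = 8, and 8 > 6. Contradiction.

Unsatisfiable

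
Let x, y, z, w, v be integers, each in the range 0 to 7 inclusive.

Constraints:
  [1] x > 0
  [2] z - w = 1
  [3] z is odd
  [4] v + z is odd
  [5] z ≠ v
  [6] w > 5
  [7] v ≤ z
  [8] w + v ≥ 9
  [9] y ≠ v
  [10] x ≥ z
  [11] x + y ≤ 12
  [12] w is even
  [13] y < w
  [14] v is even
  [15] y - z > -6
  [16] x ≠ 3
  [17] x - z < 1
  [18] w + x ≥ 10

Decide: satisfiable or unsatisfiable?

Setting (x, y, z, w, v) = (7, 4, 7, 6, 6) satisfies everything: constraint 2: z - w = 1; constraint 8: w + v = 12, and the others follow.

Satisfiable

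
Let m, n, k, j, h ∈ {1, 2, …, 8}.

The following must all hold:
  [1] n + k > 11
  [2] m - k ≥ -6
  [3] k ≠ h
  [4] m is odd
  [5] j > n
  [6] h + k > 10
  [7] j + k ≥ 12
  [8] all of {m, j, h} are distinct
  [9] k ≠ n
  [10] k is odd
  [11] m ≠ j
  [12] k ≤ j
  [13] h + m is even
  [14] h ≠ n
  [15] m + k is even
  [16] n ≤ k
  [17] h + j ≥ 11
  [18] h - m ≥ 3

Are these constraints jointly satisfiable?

Satisfiable

Setting (m, n, k, j, h) = (1, 6, 7, 7, 5) satisfies everything: constraint 1: n + k = 13; constraint 2: m - k = -6; constraint 6: h + k = 12, and the others follow.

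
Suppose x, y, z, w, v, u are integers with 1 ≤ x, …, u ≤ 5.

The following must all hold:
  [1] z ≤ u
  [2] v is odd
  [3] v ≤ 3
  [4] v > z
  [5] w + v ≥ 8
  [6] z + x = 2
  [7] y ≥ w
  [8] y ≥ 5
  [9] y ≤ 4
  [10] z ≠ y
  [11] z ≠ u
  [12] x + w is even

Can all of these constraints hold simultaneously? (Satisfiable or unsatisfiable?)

From constraints 7 and 9: w ≤ y ≤ 4. From constraint 3: v ≤ 3. Hence w + v ≤ 7. But constraint 5 requires w + v ≥ 8, and 8 > 7. Contradiction.

Unsatisfiable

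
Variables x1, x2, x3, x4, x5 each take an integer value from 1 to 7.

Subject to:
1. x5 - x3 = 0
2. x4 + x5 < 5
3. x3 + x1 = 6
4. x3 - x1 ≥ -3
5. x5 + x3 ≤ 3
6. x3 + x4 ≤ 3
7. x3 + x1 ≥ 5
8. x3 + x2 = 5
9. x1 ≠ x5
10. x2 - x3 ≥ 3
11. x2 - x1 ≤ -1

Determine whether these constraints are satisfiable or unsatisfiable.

Unsatisfiable

Constraints 4, 10, and 11 give x1 − x2 ≥ 1, x2 − x3 ≥ 3, x3 − x1 ≥ -3.
Adding all 3 inequalities: the left sides telescope to 0, and the right sides sum to 1 + 3 + (-3) = 1. So 0 ≥ 1, which is false.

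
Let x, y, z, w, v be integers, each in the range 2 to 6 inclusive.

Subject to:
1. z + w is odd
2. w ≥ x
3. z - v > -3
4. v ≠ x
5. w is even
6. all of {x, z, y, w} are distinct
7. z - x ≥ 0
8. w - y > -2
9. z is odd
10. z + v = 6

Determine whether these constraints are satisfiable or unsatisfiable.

One satisfying assignment is x = 2, y = 5, z = 3, w = 6, v = 3.
For the less obvious constraints — constraint 3: z - v = 0; constraint 7: z - x = 1 — and the others hold by inspection.

Satisfiable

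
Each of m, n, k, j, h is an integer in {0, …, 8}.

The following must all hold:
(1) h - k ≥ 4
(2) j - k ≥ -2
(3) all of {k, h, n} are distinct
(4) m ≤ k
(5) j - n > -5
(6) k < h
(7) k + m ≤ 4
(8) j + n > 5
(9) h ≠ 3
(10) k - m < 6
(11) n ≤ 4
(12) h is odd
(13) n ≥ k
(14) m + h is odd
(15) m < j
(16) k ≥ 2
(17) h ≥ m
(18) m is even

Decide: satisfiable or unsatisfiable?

Satisfiable

Setting (m, n, k, j, h) = (0, 4, 3, 2, 7) satisfies everything: constraint 1: h - k = 4; constraint 2: j - k = -1; constraint 5: j - n = -2, and the others follow.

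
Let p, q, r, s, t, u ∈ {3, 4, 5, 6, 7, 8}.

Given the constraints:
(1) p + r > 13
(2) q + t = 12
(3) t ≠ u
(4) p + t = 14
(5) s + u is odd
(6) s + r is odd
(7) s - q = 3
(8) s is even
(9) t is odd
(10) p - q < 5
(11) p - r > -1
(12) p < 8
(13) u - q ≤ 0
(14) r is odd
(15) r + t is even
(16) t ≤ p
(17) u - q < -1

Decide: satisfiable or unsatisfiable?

Try p = 7, q = 5, r = 7, s = 8, t = 7, u = 3.
Check constraint 1: p + r = 14; constraint 2: q + t = 12; constraint 4: p + t = 14. The remaining constraints are straightforward to verify.

Satisfiable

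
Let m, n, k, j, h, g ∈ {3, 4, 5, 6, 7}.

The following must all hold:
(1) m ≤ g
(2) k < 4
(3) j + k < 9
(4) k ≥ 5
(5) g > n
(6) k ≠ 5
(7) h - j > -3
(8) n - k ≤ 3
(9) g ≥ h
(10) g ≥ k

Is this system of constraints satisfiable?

Unsatisfiable

From constraint 4: k ≥ 5. From constraint 2: k ≤ 3. But 3 < 5, so no value of k works.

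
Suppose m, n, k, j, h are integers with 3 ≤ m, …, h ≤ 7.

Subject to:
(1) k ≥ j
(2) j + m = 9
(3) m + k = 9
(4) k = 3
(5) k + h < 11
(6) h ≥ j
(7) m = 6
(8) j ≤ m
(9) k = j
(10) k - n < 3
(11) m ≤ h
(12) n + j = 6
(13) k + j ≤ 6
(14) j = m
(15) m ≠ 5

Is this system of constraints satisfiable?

Constraint 4 fixes k = 3 and constraint 7 fixes m = 6. Constraints 9 and 14 give k = j = m, so k = m. But 3 ≠ 6 — contradiction.

Unsatisfiable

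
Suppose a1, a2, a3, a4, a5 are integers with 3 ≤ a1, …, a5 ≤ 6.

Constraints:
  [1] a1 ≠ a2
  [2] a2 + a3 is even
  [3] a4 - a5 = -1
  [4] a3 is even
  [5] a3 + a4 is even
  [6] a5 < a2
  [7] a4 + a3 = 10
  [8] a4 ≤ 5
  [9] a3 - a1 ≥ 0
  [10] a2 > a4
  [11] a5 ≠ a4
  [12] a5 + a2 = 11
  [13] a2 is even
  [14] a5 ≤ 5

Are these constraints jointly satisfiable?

Take a1 = 3, a2 = 6, a3 = 6, a4 = 4, a5 = 5. Then constraint 3: a4 - a5 = -1; constraint 7: a4 + a3 = 10, and every other listed constraint is also met.

Satisfiable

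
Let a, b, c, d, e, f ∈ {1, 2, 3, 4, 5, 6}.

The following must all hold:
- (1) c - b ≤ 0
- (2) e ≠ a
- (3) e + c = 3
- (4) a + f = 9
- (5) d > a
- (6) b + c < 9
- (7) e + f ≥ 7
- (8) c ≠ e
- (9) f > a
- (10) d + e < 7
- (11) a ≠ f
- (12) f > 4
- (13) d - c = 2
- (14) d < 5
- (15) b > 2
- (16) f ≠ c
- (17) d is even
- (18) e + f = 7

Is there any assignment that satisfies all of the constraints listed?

Satisfiable

Take a = 3, b = 4, c = 2, d = 4, e = 1, f = 6. Then constraint 1: c - b = -2; constraint 3: e + c = 3; constraint 4: a + f = 9, and every other listed constraint is also met.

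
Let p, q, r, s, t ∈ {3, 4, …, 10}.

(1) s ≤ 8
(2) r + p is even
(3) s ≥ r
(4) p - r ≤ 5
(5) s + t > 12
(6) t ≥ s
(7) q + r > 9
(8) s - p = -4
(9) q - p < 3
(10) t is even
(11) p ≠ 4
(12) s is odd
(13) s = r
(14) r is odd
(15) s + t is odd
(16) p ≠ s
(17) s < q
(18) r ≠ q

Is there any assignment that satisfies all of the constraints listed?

Satisfiable

One satisfying assignment is p = 7, q = 9, r = 3, s = 3, t = 10.
For the less obvious constraints — constraint 4: p - r = 4; constraint 5: s + t = 13; constraint 7: q + r = 12 — and the others hold by inspection.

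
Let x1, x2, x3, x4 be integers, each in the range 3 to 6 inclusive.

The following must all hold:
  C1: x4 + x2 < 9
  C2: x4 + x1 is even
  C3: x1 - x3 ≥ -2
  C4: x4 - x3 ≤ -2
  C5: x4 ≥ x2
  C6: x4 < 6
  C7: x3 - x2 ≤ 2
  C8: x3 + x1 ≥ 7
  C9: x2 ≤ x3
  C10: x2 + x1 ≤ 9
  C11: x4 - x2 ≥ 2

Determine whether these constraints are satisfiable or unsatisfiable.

Constraints 4, 7, and 11 give x4 − x2 ≥ 2, x2 − x3 ≥ -2, x3 − x4 ≥ 2.
Adding all 3 inequalities: the left sides telescope to 0, and the right sides sum to 2 + (-2) + 2 = 2. So 0 ≥ 2, which is false.

Unsatisfiable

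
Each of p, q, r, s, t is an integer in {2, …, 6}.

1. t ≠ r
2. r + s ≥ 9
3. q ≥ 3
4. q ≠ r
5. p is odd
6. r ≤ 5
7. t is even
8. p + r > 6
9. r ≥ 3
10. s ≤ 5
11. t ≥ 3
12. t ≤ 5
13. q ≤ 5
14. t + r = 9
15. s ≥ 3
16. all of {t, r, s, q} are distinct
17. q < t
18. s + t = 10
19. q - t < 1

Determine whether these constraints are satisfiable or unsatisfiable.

Unsatisfiable

Constraints 3, 6, 9, 10, 11, 12, 13, and 15 confine each of t, r, s, q to the 3 values {3, …, 5}.
Constraint 16 requires all 4 of them to be distinct, but only 3 values are available — impossible by the pigeonhole principle.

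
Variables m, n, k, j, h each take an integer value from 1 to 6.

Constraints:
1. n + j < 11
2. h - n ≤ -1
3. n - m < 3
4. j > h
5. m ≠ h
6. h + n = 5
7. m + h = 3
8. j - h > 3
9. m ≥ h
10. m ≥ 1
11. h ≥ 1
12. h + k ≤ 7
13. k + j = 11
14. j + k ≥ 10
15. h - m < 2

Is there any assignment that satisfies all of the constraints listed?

Satisfiable

The assignment m = 2, n = 4, k = 5, j = 6, h = 1 works:
  constraint 1 holds since n + j = 10.
  constraint 2 holds since h - n = -3.
The rest check out directly.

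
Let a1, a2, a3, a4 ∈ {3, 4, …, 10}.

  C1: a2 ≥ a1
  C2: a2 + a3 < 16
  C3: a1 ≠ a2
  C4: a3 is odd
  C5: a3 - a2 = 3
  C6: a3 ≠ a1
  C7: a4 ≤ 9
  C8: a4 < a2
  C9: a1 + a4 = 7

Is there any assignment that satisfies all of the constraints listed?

Satisfiable

The assignment a1 = 3, a2 = 6, a3 = 9, a4 = 4 works:
  constraint 2 holds since a2 + a3 = 15.
  constraint 5 holds since a3 - a2 = 3.
The rest check out directly.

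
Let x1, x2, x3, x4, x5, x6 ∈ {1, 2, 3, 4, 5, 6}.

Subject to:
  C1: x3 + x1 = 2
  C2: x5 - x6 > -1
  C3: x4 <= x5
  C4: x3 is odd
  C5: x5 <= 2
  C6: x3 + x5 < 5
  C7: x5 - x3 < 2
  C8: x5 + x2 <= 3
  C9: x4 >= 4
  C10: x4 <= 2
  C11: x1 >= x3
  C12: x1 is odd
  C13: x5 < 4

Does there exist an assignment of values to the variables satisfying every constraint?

Unsatisfiable

From constraints 3 and 9: x5 ≥ x4 and x4 ≥ 4, so x5 ≥ 4. From constraint 13: x5 ≤ 3. But 3 < 4, so no value of x5 works.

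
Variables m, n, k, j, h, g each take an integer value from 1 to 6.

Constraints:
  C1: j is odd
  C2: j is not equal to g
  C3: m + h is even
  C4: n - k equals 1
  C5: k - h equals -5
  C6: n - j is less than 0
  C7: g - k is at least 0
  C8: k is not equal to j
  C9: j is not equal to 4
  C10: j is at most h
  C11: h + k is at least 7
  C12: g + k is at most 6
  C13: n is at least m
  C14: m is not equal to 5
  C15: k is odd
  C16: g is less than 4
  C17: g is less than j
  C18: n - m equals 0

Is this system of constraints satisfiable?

Satisfiable

Take m = 2, n = 2, k = 1, j = 3, h = 6, g = 2. Then constraint 4: n - k = 1; constraint 5: k - h = -5, and every other listed constraint is also met.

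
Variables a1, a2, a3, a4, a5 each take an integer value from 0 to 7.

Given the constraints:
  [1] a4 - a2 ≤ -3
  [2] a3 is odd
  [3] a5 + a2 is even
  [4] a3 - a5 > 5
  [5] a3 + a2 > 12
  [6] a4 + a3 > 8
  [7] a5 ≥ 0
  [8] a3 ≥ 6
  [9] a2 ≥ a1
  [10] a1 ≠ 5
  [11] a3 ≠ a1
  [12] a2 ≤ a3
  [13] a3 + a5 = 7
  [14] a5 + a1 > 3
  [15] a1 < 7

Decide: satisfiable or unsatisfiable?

Satisfiable

Take a1 = 6, a2 = 6, a3 = 7, a4 = 2, a5 = 0. Then constraint 1: a4 - a2 = -4; constraint 4: a3 - a5 = 7; constraint 5: a3 + a2 = 13, and every other listed constraint is also met.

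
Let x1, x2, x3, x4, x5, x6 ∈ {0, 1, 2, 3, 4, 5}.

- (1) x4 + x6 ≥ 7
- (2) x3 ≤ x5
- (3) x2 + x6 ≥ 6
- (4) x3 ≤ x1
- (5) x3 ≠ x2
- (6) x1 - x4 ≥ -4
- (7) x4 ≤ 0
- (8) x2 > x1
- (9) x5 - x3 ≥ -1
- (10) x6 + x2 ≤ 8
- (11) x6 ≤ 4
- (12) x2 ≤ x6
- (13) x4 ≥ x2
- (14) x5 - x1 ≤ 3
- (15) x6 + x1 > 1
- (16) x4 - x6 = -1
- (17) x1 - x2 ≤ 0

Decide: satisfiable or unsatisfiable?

Unsatisfiable

From constraints 7 and 13: x2 ≤ x4 ≤ 0. From constraint 11: x6 ≤ 4. Hence x2 + x6 ≤ 4. But constraint 3 requires x2 + x6 ≥ 6, and 6 > 4. Contradiction.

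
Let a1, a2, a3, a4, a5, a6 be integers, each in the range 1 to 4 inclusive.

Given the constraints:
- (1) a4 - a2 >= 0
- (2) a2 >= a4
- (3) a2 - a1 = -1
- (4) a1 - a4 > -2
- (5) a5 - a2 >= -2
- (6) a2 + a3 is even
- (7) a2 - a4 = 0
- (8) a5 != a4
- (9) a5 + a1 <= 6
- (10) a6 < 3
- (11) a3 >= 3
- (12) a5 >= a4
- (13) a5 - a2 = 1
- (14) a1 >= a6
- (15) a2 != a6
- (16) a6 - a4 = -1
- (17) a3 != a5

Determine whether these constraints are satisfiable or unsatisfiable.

The assignment a1 = 3, a2 = 2, a3 = 4, a4 = 2, a5 = 3, a6 = 1 works:
  constraint 1 holds since a4 - a2 = 0.
  constraint 3 holds since a2 - a1 = -1.
The rest check out directly.

Satisfiable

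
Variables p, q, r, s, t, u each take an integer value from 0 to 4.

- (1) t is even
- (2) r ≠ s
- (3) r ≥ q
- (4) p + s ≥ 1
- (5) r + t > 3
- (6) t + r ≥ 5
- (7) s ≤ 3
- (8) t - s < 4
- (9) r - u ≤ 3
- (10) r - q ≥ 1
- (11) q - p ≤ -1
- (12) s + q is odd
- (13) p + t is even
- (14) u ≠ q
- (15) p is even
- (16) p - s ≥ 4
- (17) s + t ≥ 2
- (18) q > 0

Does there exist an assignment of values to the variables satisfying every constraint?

Try p = 4, q = 3, r = 4, s = 0, t = 2, u = 4.
Check constraint 4: p + s = 4; constraint 5: r + t = 6; constraint 6: t + r = 6. The remaining constraints are straightforward to verify.

Satisfiable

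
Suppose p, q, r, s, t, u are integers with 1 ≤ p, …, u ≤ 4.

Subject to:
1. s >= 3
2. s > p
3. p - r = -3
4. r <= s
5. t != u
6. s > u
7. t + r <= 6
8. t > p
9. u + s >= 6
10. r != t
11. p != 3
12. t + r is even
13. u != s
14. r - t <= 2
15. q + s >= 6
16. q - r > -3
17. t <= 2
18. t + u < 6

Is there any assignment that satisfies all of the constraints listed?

Satisfiable

Try p = 1, q = 4, r = 4, s = 4, t = 2, u = 3.
Check constraint 3: p - r = -3; constraint 7: t + r = 6. The remaining constraints are straightforward to verify.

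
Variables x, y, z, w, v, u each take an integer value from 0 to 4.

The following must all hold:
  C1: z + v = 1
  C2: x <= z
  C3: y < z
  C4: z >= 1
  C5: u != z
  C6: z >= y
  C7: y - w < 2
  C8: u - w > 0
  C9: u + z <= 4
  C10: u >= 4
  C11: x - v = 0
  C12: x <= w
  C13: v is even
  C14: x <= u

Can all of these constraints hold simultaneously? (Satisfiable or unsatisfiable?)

From constraint 10: u ≥ 4. From constraint 4: z ≥ 1. Hence u + z ≥ 5. But constraint 9 requires u + z ≤ 4, and 4 < 5. Contradiction.

Unsatisfiable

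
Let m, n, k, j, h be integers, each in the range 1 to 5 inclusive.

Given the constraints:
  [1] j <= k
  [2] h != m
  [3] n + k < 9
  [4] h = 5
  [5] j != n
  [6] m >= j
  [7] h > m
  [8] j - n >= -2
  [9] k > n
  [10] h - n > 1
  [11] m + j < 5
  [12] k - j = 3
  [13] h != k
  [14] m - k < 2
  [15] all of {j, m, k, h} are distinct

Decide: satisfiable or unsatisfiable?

Setting (m, n, k, j, h) = (3, 2, 4, 1, 5) satisfies everything: constraint 3: n + k = 6; constraint 8: j - n = -1, and the others follow.

Satisfiable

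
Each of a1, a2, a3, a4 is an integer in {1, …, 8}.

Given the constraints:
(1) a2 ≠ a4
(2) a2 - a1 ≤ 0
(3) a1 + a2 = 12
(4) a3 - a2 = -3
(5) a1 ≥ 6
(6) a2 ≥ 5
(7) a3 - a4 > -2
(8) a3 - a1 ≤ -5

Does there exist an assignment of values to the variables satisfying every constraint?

Satisfiable

Setting (a1, a2, a3, a4) = (7, 5, 2, 3) satisfies everything: constraint 2: a2 - a1 = -2; constraint 3: a1 + a2 = 12; constraint 4: a3 - a2 = -3, and the others follow.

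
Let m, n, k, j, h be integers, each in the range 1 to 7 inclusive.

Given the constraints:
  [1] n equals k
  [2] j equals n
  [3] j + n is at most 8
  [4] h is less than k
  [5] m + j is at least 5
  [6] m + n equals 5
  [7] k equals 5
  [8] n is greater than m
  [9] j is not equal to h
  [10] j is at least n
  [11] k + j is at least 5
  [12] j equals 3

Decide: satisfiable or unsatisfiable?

Unsatisfiable

Constraint 12 fixes j = 3 and constraint 7 fixes k = 5. Constraints 1 and 2 give j = n = k, so j = k. But 3 ≠ 5 — contradiction.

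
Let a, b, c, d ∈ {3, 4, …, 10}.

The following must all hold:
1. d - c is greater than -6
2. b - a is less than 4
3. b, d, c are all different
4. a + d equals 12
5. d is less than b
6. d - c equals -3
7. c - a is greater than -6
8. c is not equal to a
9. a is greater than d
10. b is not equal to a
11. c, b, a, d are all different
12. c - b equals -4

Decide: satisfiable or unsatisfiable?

Satisfiable

One satisfying assignment is a = 9, b = 10, c = 6, d = 3.
For the less obvious constraints — constraint 1: d - c = -3; constraint 2: b - a = 1; constraint 4: a + d = 12 — and the others hold by inspection.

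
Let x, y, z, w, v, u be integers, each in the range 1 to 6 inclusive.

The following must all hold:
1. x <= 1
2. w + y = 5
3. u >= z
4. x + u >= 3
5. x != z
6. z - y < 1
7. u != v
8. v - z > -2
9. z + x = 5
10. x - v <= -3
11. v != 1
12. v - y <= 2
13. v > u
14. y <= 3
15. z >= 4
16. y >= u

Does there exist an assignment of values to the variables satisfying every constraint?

Unsatisfiable

From constraints 3 and 15: u ≥ z and z ≥ 4, so u ≥ 4. From constraints 14 and 16: u ≤ y and y ≤ 3, so u ≤ 3. But 3 < 4, so no value of u works.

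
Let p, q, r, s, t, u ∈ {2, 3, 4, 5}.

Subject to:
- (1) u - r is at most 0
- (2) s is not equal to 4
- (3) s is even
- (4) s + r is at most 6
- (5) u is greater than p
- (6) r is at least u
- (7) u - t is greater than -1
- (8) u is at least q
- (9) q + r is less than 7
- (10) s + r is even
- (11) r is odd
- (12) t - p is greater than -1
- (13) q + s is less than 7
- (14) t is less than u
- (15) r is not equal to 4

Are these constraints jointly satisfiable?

Constraint 3 makes s even and constraint 11 makes r odd, so s + r must be odd. Constraint 10 says s + r is even — contradiction.

Unsatisfiable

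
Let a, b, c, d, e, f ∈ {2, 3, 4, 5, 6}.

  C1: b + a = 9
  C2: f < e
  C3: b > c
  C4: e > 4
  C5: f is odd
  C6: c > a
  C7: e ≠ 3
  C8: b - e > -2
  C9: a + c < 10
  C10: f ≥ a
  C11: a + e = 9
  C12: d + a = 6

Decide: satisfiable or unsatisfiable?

Try a = 3, b = 6, c = 5, d = 3, e = 6, f = 5.
Check constraint 1: b + a = 9; constraint 8: b - e = 0; constraint 9: a + c = 8. The remaining constraints are straightforward to verify.

Satisfiable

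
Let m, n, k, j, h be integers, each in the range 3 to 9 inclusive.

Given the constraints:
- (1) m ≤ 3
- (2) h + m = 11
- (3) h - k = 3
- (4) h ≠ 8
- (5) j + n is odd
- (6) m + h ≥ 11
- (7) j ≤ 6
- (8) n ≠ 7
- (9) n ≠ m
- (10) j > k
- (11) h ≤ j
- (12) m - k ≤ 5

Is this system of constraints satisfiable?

From constraint 1: m ≤ 3. From constraints 7 and 11: h ≤ j ≤ 6. Hence m + h ≤ 9. But constraint 6 requires m + h ≥ 11, and 11 > 9. Contradiction.

Unsatisfiable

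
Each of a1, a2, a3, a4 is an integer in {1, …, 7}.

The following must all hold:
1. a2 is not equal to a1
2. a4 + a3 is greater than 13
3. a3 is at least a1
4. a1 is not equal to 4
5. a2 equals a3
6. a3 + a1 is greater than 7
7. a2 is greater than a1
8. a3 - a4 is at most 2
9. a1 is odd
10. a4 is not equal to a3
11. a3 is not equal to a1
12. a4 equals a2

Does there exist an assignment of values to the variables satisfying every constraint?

From constraints 5 and 12, a4 = a2 = a3, so a4 = a3. But constraint 10 says a4 ≠ a3. Contradiction.

Unsatisfiable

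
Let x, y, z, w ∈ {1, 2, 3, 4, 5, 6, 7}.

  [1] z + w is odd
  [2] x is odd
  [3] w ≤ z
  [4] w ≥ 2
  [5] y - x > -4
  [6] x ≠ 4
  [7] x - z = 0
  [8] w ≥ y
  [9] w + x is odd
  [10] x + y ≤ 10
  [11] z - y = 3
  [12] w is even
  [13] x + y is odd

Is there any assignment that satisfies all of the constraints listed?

Satisfiable

Setting (x, y, z, w) = (5, 2, 5, 2) satisfies everything: constraint 5: y - x = -3; constraint 7: x - z = 0; constraint 10: x + y = 7, and the others follow.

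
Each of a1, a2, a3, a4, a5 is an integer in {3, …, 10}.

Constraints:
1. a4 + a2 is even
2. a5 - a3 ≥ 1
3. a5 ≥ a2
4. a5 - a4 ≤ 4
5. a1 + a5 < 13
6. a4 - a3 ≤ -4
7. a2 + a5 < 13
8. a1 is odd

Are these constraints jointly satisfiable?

Unsatisfiable

Constraints 2, 4, and 6 give a3 − a4 ≥ 4, a4 − a5 ≥ -4, a5 − a3 ≥ 1.
Adding all 3 inequalities: the left sides telescope to 0, and the right sides sum to 4 + (-4) + 1 = 1. So 0 ≥ 1, which is false.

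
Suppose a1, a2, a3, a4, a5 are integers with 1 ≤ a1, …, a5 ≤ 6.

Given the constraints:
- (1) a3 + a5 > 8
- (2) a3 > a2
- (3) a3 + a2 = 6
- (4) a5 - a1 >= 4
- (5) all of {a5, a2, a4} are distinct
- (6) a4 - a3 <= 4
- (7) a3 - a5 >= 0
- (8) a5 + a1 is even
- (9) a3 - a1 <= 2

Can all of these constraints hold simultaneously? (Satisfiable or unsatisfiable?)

Constraints 4, 7, and 9 give a5 − a1 ≥ 4, a1 − a3 ≥ -2, a3 − a5 ≥ 0.
Adding all 3 inequalities: the left sides telescope to 0, and the right sides sum to 4 + (-2) + 0 = 2. So 0 ≥ 2, which is false.

Unsatisfiable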